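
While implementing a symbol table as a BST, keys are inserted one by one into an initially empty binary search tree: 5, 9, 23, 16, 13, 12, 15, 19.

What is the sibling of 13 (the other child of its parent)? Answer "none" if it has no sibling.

19

Resulting structure (node: left, right):
  5: L=–, R=9
  9: L=–, R=23
  23: L=16, R=–
  16: L=13, R=19
  13: L=12, R=15
  12: L=–, R=–
  15: L=–, R=–
  19: L=–, R=–

13's parent is 16; the other child of 16 is 19.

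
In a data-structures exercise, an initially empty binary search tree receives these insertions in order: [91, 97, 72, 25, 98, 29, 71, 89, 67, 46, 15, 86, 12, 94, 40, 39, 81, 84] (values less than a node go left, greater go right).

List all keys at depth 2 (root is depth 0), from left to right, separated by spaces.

25 89 94 98

Insert 91: tree is empty, so 91 becomes the root.
Insert 97: 97 > 91 → go right. Place as right child of 91.
Insert 72: 72 < 91 → go left. Place as left child of 91.
Insert 25: 25 < 91 → go left; 25 < 72 → go left. Place as left child of 72.
Insert 98: 98 > 91 → go right; 98 > 97 → go right. Place as right child of 97.
Insert 29: 29 < 91 → go left; 29 < 72 → go left; 29 > 25 → go right. Place as right child of 25.
Insert 71: 71 < 91 → go left; 71 < 72 → go left; 71 > 25 → go right; 71 > 29 → go right. Place as right child of 29.
Insert 89: 89 < 91 → go left; 89 > 72 → go right. Place as right child of 72.
Insert 67: 67 < 91 → go left; 67 < 72 → go left; 67 > 25 → go right; 67 > 29 → go right; 67 < 71 → go left. Place as left child of 71.
Insert 46: 46 < 91 → go left; 46 < 72 → go left; 46 > 25 → go right; 46 > 29 → go right; 46 < 71 → go left; 46 < 67 → go left. Place as left child of 67.
Insert 15: 15 < 91 → go left; 15 < 72 → go left; 15 < 25 → go left. Place as left child of 25.
Insert 86: 86 < 91 → go left; 86 > 72 → go right; 86 < 89 → go left. Place as left child of 89.
Insert 12: 12 < 91 → go left; 12 < 72 → go left; 12 < 25 → go left; 12 < 15 → go left. Place as left child of 15.
Insert 94: 94 > 91 → go right; 94 < 97 → go left. Place as left child of 97.
Insert 40: 40 < 91 → go left; 40 < 72 → go left; 40 > 25 → go right; 40 > 29 → go right; 40 < 71 → go left; 40 < 67 → go left; 40 < 46 → go left. Place as left child of 46.
Insert 39: 39 < 91 → go left; 39 < 72 → go left; 39 > 25 → go right; 39 > 29 → go right; 39 < 71 → go left; 39 < 67 → go left; 39 < 46 → go left; 39 < 40 → go left. Place as left child of 40.
Insert 81: 81 < 91 → go left; 81 > 72 → go right; 81 < 89 → go left; 81 < 86 → go left. Place as left child of 86.
Insert 84: 84 < 91 → go left; 84 > 72 → go right; 84 < 89 → go left; 84 < 86 → go left; 84 > 81 → go right. Place as right child of 81.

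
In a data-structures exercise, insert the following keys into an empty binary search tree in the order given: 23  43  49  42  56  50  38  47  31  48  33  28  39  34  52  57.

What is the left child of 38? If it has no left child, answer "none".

Insert 23: tree is empty, so 23 becomes the root.
Insert 43: 43 > 23 → go right. Place as right child of 23.
Insert 49: 49 > 23 → go right; 49 > 43 → go right. Place as right child of 43.
Insert 42: 42 > 23 → go right; 42 < 43 → go left. Place as left child of 43.
Insert 56: 56 > 23 → go right; 56 > 43 → go right; 56 > 49 → go right. Place as right child of 49.
Insert 50: 50 > 23 → go right; 50 > 43 → go right; 50 > 49 → go right; 50 < 56 → go left. Place as left child of 56.
Insert 38: 38 > 23 → go right; 38 < 43 → go left; 38 < 42 → go left. Place as left child of 42.
Insert 47: 47 > 23 → go right; 47 > 43 → go right; 47 < 49 → go left. Place as left child of 49.
Insert 31: 31 > 23 → go right; 31 < 43 → go left; 31 < 42 → go left; 31 < 38 → go left. Place as left child of 38.
Insert 48: 48 > 23 → go right; 48 > 43 → go right; 48 < 49 → go left; 48 > 47 → go right. Place as right child of 47.
Insert 33: 33 > 23 → go right; 33 < 43 → go left; 33 < 42 → go left; 33 < 38 → go left; 33 > 31 → go right. Place as right child of 31.
Insert 28: 28 > 23 → go right; 28 < 43 → go left; 28 < 42 → go left; 28 < 38 → go left; 28 < 31 → go left. Place as left child of 31.
Insert 39: 39 > 23 → go right; 39 < 43 → go left; 39 < 42 → go left; 39 > 38 → go right. Place as right child of 38.
Insert 34: 34 > 23 → go right; 34 < 43 → go left; 34 < 42 → go left; 34 < 38 → go left; 34 > 31 → go right; 34 > 33 → go right. Place as right child of 33.
Insert 52: 52 > 23 → go right; 52 > 43 → go right; 52 > 49 → go right; 52 < 56 → go left; 52 > 50 → go right. Place as right child of 50.
Insert 57: 57 > 23 → go right; 57 > 43 → go right; 57 > 49 → go right; 57 > 56 → go right. Place as right child of 56.

31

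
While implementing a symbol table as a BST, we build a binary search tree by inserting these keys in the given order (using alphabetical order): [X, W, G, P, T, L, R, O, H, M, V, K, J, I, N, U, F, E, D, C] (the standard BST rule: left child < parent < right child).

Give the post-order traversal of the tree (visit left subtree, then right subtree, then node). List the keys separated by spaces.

C D E F I J K H N M O L R U V T P G W X

X: root
W: left child of X (depth 1)
G: left child of W (depth 2)
P: right child of G (depth 3)
T: right child of P (depth 4)
L: left child of P (depth 4)
R: left child of T (depth 5)
O: right child of L (depth 5)
H: left child of L (depth 5)
M: left child of O (depth 6)
V: right child of T (depth 5)
K: right child of H (depth 6)
J: left child of K (depth 7)
I: left child of J (depth 8)
N: right child of M (depth 7)
U: left child of V (depth 6)
F: left child of G (depth 3)
E: left child of F (depth 4)
D: left child of E (depth 5)
C: left child of D (depth 6)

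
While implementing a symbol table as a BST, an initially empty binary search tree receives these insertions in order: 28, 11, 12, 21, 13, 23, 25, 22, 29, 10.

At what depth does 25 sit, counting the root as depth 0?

5

28: root
11: left child of 28 (depth 1)
12: right child of 11 (depth 2)
21: right child of 12 (depth 3)
13: left child of 21 (depth 4)
23: right child of 21 (depth 4)
25: right child of 23 (depth 5)
22: left child of 23 (depth 5)
29: right child of 28 (depth 1)
10: left child of 11 (depth 2)

Path to 25: 28 → 11 → 12 → 21 → 23 → 25, which is 5 edges.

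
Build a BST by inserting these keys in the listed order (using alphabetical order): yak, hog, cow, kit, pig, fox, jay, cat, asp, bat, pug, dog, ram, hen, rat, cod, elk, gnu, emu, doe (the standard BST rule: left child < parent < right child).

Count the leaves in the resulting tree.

7

Resulting structure (node: left, right):
  yak: L=hog, R=–
  hog: L=cow, R=kit
  cow: L=cat, R=fox
  kit: L=jay, R=pig
  pig: L=–, R=pug
  fox: L=dog, R=hen
  jay: L=–, R=–
  cat: L=asp, R=cod
  asp: L=–, R=bat
  bat: L=–, R=–
  pug: L=–, R=ram
  dog: L=doe, R=elk
  ram: L=–, R=rat
  hen: L=gnu, R=–
  rat: L=–, R=–
  cod: L=–, R=–
  elk: L=–, R=emu
  gnu: L=–, R=–
  emu: L=–, R=–
  doe: L=–, R=–

Leaves: bat, cod, doe, emu, gnu, jay, rat — 7 in total.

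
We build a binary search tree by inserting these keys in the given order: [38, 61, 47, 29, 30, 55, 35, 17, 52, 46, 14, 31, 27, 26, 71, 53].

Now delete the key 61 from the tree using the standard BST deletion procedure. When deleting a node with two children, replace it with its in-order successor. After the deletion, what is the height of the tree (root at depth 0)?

Resulting structure (node: left, right):
  38: L=29, R=61
  61: L=47, R=71
  47: L=46, R=55
  29: L=17, R=30
  30: L=–, R=35
  55: L=52, R=–
  35: L=31, R=–
  17: L=14, R=27
  52: L=–, R=53
  46: L=–, R=–
  14: L=–, R=–
  31: L=–, R=–
  27: L=26, R=–
  26: L=–, R=–
  71: L=–, R=–
  53: L=–, R=–

Delete 61 (two children — replace with in-order successor).
After deletion, deepest node is 53 at depth 5.

5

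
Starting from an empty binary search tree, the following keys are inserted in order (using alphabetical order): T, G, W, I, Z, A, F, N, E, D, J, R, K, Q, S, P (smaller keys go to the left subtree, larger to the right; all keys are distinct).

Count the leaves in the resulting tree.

Resulting structure (node: left, right):
  T: L=G, R=W
  G: L=A, R=I
  W: L=–, R=Z
  I: L=–, R=N
  Z: L=–, R=–
  A: L=–, R=F
  F: L=E, R=–
  N: L=J, R=R
  E: L=D, R=–
  D: L=–, R=–
  J: L=–, R=K
  R: L=Q, R=S
  K: L=–, R=–
  Q: L=P, R=–
  S: L=–, R=–
  P: L=–, R=–

Leaves: D, K, P, S, Z — 5 in total.

5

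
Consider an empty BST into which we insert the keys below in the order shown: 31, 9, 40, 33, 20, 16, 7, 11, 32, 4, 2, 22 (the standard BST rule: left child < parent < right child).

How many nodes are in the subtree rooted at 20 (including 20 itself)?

4

Insert 31: tree is empty, so 31 becomes the root.
Insert 9: 9 < 31 → go left. Place as left child of 31.
Insert 40: 40 > 31 → go right. Place as right child of 31.
Insert 33: 33 > 31 → go right; 33 < 40 → go left. Place as left child of 40.
Insert 20: 20 < 31 → go left; 20 > 9 → go right. Place as right child of 9.
Insert 16: 16 < 31 → go left; 16 > 9 → go right; 16 < 20 → go left. Place as left child of 20.
Insert 7: 7 < 31 → go left; 7 < 9 → go left. Place as left child of 9.
Insert 11: 11 < 31 → go left; 11 > 9 → go right; 11 < 20 → go left; 11 < 16 → go left. Place as left child of 16.
Insert 32: 32 > 31 → go right; 32 < 40 → go left; 32 < 33 → go left. Place as left child of 33.
Insert 4: 4 < 31 → go left; 4 < 9 → go left; 4 < 7 → go left. Place as left child of 7.
Insert 2: 2 < 31 → go left; 2 < 9 → go left; 2 < 7 → go left; 2 < 4 → go left. Place as left child of 4.
Insert 22: 22 < 31 → go left; 22 > 9 → go right; 22 > 20 → go right. Place as right child of 20.

Subtree rooted at 20 contains: 20, 16, 11, 22 — 4 nodes.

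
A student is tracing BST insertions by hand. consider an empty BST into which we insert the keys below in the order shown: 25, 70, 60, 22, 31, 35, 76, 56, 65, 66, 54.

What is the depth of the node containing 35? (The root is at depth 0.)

4

Insert 25: tree is empty, so 25 becomes the root.
Insert 70: 70 > 25 → go right. Place as right child of 25.
Insert 60: 60 > 25 → go right; 60 < 70 → go left. Place as left child of 70.
Insert 22: 22 < 25 → go left. Place as left child of 25.
Insert 31: 31 > 25 → go right; 31 < 70 → go left; 31 < 60 → go left. Place as left child of 60.
Insert 35: 35 > 25 → go right; 35 < 70 → go left; 35 < 60 → go left; 35 > 31 → go right. Place as right child of 31.
Insert 76: 76 > 25 → go right; 76 > 70 → go right. Place as right child of 70.
Insert 56: 56 > 25 → go right; 56 < 70 → go left; 56 < 60 → go left; 56 > 31 → go right; 56 > 35 → go right. Place as right child of 35.
Insert 65: 65 > 25 → go right; 65 < 70 → go left; 65 > 60 → go right. Place as right child of 60.
Insert 66: 66 > 25 → go right; 66 < 70 → go left; 66 > 60 → go right; 66 > 65 → go right. Place as right child of 65.
Insert 54: 54 > 25 → go right; 54 < 70 → go left; 54 < 60 → go left; 54 > 31 → go right; 54 > 35 → go right; 54 < 56 → go left. Place as left child of 56.

Path to 35: 25 → 70 → 60 → 31 → 35, which is 4 edges.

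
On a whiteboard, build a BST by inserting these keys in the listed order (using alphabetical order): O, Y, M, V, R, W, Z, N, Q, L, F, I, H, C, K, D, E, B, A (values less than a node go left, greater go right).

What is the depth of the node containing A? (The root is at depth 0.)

6

O: root
Y: right child of O (depth 1)
M: left child of O (depth 1)
V: left child of Y (depth 2)
R: left child of V (depth 3)
W: right child of V (depth 3)
Z: right child of Y (depth 2)
N: right child of M (depth 2)
Q: left child of R (depth 4)
L: left child of M (depth 2)
F: left child of L (depth 3)
I: right child of F (depth 4)
H: left child of I (depth 5)
C: left child of F (depth 4)
K: right child of I (depth 5)
D: right child of C (depth 5)
E: right child of D (depth 6)
B: left child of C (depth 5)
A: left child of B (depth 6)

Path to A: O → M → L → F → C → B → A, which is 6 edges.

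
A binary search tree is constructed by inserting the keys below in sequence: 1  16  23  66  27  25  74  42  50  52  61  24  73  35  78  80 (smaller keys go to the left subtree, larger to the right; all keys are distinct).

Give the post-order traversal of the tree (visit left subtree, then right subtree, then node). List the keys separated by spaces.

Insert 1: tree is empty, so 1 becomes the root.
Insert 16: 16 > 1 → go right. Place as right child of 1.
Insert 23: 23 > 1 → go right; 23 > 16 → go right. Place as right child of 16.
Insert 66: 66 > 1 → go right; 66 > 16 → go right; 66 > 23 → go right. Place as right child of 23.
Insert 27: 27 > 1 → go right; 27 > 16 → go right; 27 > 23 → go right; 27 < 66 → go left. Place as left child of 66.
Insert 25: 25 > 1 → go right; 25 > 16 → go right; 25 > 23 → go right; 25 < 66 → go left; 25 < 27 → go left. Place as left child of 27.
Insert 74: 74 > 1 → go right; 74 > 16 → go right; 74 > 23 → go right; 74 > 66 → go right. Place as right child of 66.
Insert 42: 42 > 1 → go right; 42 > 16 → go right; 42 > 23 → go right; 42 < 66 → go left; 42 > 27 → go right. Place as right child of 27.
Insert 50: 50 > 1 → go right; 50 > 16 → go right; 50 > 23 → go right; 50 < 66 → go left; 50 > 27 → go right; 50 > 42 → go right. Place as right child of 42.
Insert 52: 52 > 1 → go right; 52 > 16 → go right; 52 > 23 → go right; 52 < 66 → go left; 52 > 27 → go right; 52 > 42 → go right; 52 > 50 → go right. Place as right child of 50.
Insert 61: 61 > 1 → go right; 61 > 16 → go right; 61 > 23 → go right; 61 < 66 → go left; 61 > 27 → go right; 61 > 42 → go right; 61 > 50 → go right; 61 > 52 → go right. Place as right child of 52.
Insert 24: 24 > 1 → go right; 24 > 16 → go right; 24 > 23 → go right; 24 < 66 → go left; 24 < 27 → go left; 24 < 25 → go left. Place as left child of 25.
Insert 73: 73 > 1 → go right; 73 > 16 → go right; 73 > 23 → go right; 73 > 66 → go right; 73 < 74 → go left. Place as left child of 74.
Insert 35: 35 > 1 → go right; 35 > 16 → go right; 35 > 23 → go right; 35 < 66 → go left; 35 > 27 → go right; 35 < 42 → go left. Place as left child of 42.
Insert 78: 78 > 1 → go right; 78 > 16 → go right; 78 > 23 → go right; 78 > 66 → go right; 78 > 74 → go right. Place as right child of 74.
Insert 80: 80 > 1 → go right; 80 > 16 → go right; 80 > 23 → go right; 80 > 66 → go right; 80 > 74 → go right; 80 > 78 → go right. Place as right child of 78.

24 25 35 61 52 50 42 27 73 80 78 74 66 23 16 1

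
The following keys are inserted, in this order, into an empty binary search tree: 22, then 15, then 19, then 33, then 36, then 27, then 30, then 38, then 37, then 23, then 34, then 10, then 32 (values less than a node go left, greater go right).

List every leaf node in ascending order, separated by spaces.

Insert 22: tree is empty, so 22 becomes the root.
Insert 15: 15 < 22 → go left. Place as left child of 22.
Insert 19: 19 < 22 → go left; 19 > 15 → go right. Place as right child of 15.
Insert 33: 33 > 22 → go right. Place as right child of 22.
Insert 36: 36 > 22 → go right; 36 > 33 → go right. Place as right child of 33.
Insert 27: 27 > 22 → go right; 27 < 33 → go left. Place as left child of 33.
Insert 30: 30 > 22 → go right; 30 < 33 → go left; 30 > 27 → go right. Place as right child of 27.
Insert 38: 38 > 22 → go right; 38 > 33 → go right; 38 > 36 → go right. Place as right child of 36.
Insert 37: 37 > 22 → go right; 37 > 33 → go right; 37 > 36 → go right; 37 < 38 → go left. Place as left child of 38.
Insert 23: 23 > 22 → go right; 23 < 33 → go left; 23 < 27 → go left. Place as left child of 27.
Insert 34: 34 > 22 → go right; 34 > 33 → go right; 34 < 36 → go left. Place as left child of 36.
Insert 10: 10 < 22 → go left; 10 < 15 → go left. Place as left child of 15.
Insert 32: 32 > 22 → go right; 32 < 33 → go left; 32 > 27 → go right; 32 > 30 → go right. Place as right child of 30.

10 19 23 32 34 37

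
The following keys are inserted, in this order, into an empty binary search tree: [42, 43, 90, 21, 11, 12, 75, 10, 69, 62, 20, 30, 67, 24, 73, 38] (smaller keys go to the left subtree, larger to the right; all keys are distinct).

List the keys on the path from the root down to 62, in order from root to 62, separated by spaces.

42 43 90 75 69 62

42: root
43: right child of 42 (depth 1)
90: right child of 43 (depth 2)
21: left child of 42 (depth 1)
11: left child of 21 (depth 2)
12: right child of 11 (depth 3)
75: left child of 90 (depth 3)
10: left child of 11 (depth 3)
69: left child of 75 (depth 4)
62: left child of 69 (depth 5)
20: right child of 12 (depth 4)
30: right child of 21 (depth 2)
67: right child of 62 (depth 6)
24: left child of 30 (depth 3)
73: right child of 69 (depth 5)
38: right child of 30 (depth 3)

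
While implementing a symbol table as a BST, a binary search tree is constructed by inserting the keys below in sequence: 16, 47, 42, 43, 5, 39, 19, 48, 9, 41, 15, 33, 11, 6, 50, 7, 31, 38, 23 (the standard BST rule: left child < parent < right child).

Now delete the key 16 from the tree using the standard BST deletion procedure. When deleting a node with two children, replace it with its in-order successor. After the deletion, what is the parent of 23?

31

Insert 16: tree is empty, so 16 becomes the root.
Insert 47: 47 > 16 → go right. Place as right child of 16.
Insert 42: 42 > 16 → go right; 42 < 47 → go left. Place as left child of 47.
Insert 43: 43 > 16 → go right; 43 < 47 → go left; 43 > 42 → go right. Place as right child of 42.
Insert 5: 5 < 16 → go left. Place as left child of 16.
Insert 39: 39 > 16 → go right; 39 < 47 → go left; 39 < 42 → go left. Place as left child of 42.
Insert 19: 19 > 16 → go right; 19 < 47 → go left; 19 < 42 → go left; 19 < 39 → go left. Place as left child of 39.
Insert 48: 48 > 16 → go right; 48 > 47 → go right. Place as right child of 47.
Insert 9: 9 < 16 → go left; 9 > 5 → go right. Place as right child of 5.
Insert 41: 41 > 16 → go right; 41 < 47 → go left; 41 < 42 → go left; 41 > 39 → go right. Place as right child of 39.
Insert 15: 15 < 16 → go left; 15 > 5 → go right; 15 > 9 → go right. Place as right child of 9.
Insert 33: 33 > 16 → go right; 33 < 47 → go left; 33 < 42 → go left; 33 < 39 → go left; 33 > 19 → go right. Place as right child of 19.
Insert 11: 11 < 16 → go left; 11 > 5 → go right; 11 > 9 → go right; 11 < 15 → go left. Place as left child of 15.
Insert 6: 6 < 16 → go left; 6 > 5 → go right; 6 < 9 → go left. Place as left child of 9.
Insert 50: 50 > 16 → go right; 50 > 47 → go right; 50 > 48 → go right. Place as right child of 48.
Insert 7: 7 < 16 → go left; 7 > 5 → go right; 7 < 9 → go left; 7 > 6 → go right. Place as right child of 6.
Insert 31: 31 > 16 → go right; 31 < 47 → go left; 31 < 42 → go left; 31 < 39 → go left; 31 > 19 → go right; 31 < 33 → go left. Place as left child of 33.
Insert 38: 38 > 16 → go right; 38 < 47 → go left; 38 < 42 → go left; 38 < 39 → go left; 38 > 19 → go right; 38 > 33 → go right. Place as right child of 33.
Insert 23: 23 > 16 → go right; 23 < 47 → go left; 23 < 42 → go left; 23 < 39 → go left; 23 > 19 → go right; 23 < 33 → go left; 23 < 31 → go left. Place as left child of 31.

Delete 16 (two children — replace with in-order successor).
After deletion, 23's parent is 31.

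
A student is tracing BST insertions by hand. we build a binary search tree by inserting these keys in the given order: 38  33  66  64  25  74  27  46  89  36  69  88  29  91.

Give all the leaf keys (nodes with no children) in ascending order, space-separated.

Insert 38: tree is empty, so 38 becomes the root.
Insert 33: 33 < 38 → go left. Place as left child of 38.
Insert 66: 66 > 38 → go right. Place as right child of 38.
Insert 64: 64 > 38 → go right; 64 < 66 → go left. Place as left child of 66.
Insert 25: 25 < 38 → go left; 25 < 33 → go left. Place as left child of 33.
Insert 74: 74 > 38 → go right; 74 > 66 → go right. Place as right child of 66.
Insert 27: 27 < 38 → go left; 27 < 33 → go left; 27 > 25 → go right. Place as right child of 25.
Insert 46: 46 > 38 → go right; 46 < 66 → go left; 46 < 64 → go left. Place as left child of 64.
Insert 89: 89 > 38 → go right; 89 > 66 → go right; 89 > 74 → go right. Place as right child of 74.
Insert 36: 36 < 38 → go left; 36 > 33 → go right. Place as right child of 33.
Insert 69: 69 > 38 → go right; 69 > 66 → go right; 69 < 74 → go left. Place as left child of 74.
Insert 88: 88 > 38 → go right; 88 > 66 → go right; 88 > 74 → go right; 88 < 89 → go left. Place as left child of 89.
Insert 29: 29 < 38 → go left; 29 < 33 → go left; 29 > 25 → go right; 29 > 27 → go right. Place as right child of 27.
Insert 91: 91 > 38 → go right; 91 > 66 → go right; 91 > 74 → go right; 91 > 89 → go right. Place as right child of 89.

29 36 46 69 88 91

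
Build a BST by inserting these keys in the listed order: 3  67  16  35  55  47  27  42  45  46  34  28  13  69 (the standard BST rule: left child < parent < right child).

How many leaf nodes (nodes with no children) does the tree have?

3: root
67: right child of 3 (depth 1)
16: left child of 67 (depth 2)
35: right child of 16 (depth 3)
55: right child of 35 (depth 4)
47: left child of 55 (depth 5)
27: left child of 35 (depth 4)
42: left child of 47 (depth 6)
45: right child of 42 (depth 7)
46: right child of 45 (depth 8)
34: right child of 27 (depth 5)
28: left child of 34 (depth 6)
13: left child of 16 (depth 3)
69: right child of 67 (depth 2)

Leaves: 13, 28, 46, 69 — 4 in total.

4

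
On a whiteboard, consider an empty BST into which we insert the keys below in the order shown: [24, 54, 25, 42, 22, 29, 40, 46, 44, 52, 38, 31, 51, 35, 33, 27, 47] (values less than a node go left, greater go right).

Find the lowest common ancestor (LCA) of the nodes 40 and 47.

Insert 24: tree is empty, so 24 becomes the root.
Insert 54: 54 > 24 → go right. Place as right child of 24.
Insert 25: 25 > 24 → go right; 25 < 54 → go left. Place as left child of 54.
Insert 42: 42 > 24 → go right; 42 < 54 → go left; 42 > 25 → go right. Place as right child of 25.
Insert 22: 22 < 24 → go left. Place as left child of 24.
Insert 29: 29 > 24 → go right; 29 < 54 → go left; 29 > 25 → go right; 29 < 42 → go left. Place as left child of 42.
Insert 40: 40 > 24 → go right; 40 < 54 → go left; 40 > 25 → go right; 40 < 42 → go left; 40 > 29 → go right. Place as right child of 29.
Insert 46: 46 > 24 → go right; 46 < 54 → go left; 46 > 25 → go right; 46 > 42 → go right. Place as right child of 42.
Insert 44: 44 > 24 → go right; 44 < 54 → go left; 44 > 25 → go right; 44 > 42 → go right; 44 < 46 → go left. Place as left child of 46.
Insert 52: 52 > 24 → go right; 52 < 54 → go left; 52 > 25 → go right; 52 > 42 → go right; 52 > 46 → go right. Place as right child of 46.
Insert 38: 38 > 24 → go right; 38 < 54 → go left; 38 > 25 → go right; 38 < 42 → go left; 38 > 29 → go right; 38 < 40 → go left. Place as left child of 40.
Insert 31: 31 > 24 → go right; 31 < 54 → go left; 31 > 25 → go right; 31 < 42 → go left; 31 > 29 → go right; 31 < 40 → go left; 31 < 38 → go left. Place as left child of 38.
Insert 51: 51 > 24 → go right; 51 < 54 → go left; 51 > 25 → go right; 51 > 42 → go right; 51 > 46 → go right; 51 < 52 → go left. Place as left child of 52.
Insert 35: 35 > 24 → go right; 35 < 54 → go left; 35 > 25 → go right; 35 < 42 → go left; 35 > 29 → go right; 35 < 40 → go left; 35 < 38 → go left; 35 > 31 → go right. Place as right child of 31.
Insert 33: 33 > 24 → go right; 33 < 54 → go left; 33 > 25 → go right; 33 < 42 → go left; 33 > 29 → go right; 33 < 40 → go left; 33 < 38 → go left; 33 > 31 → go right; 33 < 35 → go left. Place as left child of 35.
Insert 27: 27 > 24 → go right; 27 < 54 → go left; 27 > 25 → go right; 27 < 42 → go left; 27 < 29 → go left. Place as left child of 29.
Insert 47: 47 > 24 → go right; 47 < 54 → go left; 47 > 25 → go right; 47 > 42 → go right; 47 > 46 → go right; 47 < 52 → go left; 47 < 51 → go left. Place as left child of 51.

Path to 40: 24 → 54 → 25 → 42 → 29 → 40
Path to 47: 24 → 54 → 25 → 42 → 46 → 52 → 51 → 47
The paths share a prefix ending at 42, then split left and right.

42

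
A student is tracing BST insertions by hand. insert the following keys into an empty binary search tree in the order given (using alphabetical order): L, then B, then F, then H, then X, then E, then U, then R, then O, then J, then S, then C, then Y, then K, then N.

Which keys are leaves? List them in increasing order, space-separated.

C K N S Y

Resulting structure (node: left, right):
  L: L=B, R=X
  B: L=–, R=F
  F: L=E, R=H
  H: L=–, R=J
  X: L=U, R=Y
  E: L=C, R=–
  U: L=R, R=–
  R: L=O, R=S
  O: L=N, R=–
  J: L=–, R=K
  S: L=–, R=–
  C: L=–, R=–
  Y: L=–, R=–
  K: L=–, R=–
  N: L=–, R=–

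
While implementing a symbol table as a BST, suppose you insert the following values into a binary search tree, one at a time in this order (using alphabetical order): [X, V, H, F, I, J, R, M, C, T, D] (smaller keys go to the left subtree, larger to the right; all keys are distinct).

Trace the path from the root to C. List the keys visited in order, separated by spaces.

X V H F C

Insert X: tree is empty, so X becomes the root.
Insert V: V < X → go left. Place as left child of X.
Insert H: H < X → go left; H < V → go left. Place as left child of V.
Insert F: F < X → go left; F < V → go left; F < H → go left. Place as left child of H.
Insert I: I < X → go left; I < V → go left; I > H → go right. Place as right child of H.
Insert J: J < X → go left; J < V → go left; J > H → go right; J > I → go right. Place as right child of I.
Insert R: R < X → go left; R < V → go left; R > H → go right; R > I → go right; R > J → go right. Place as right child of J.
Insert M: M < X → go left; M < V → go left; M > H → go right; M > I → go right; M > J → go right; M < R → go left. Place as left child of R.
Insert C: C < X → go left; C < V → go left; C < H → go left; C < F → go left. Place as left child of F.
Insert T: T < X → go left; T < V → go left; T > H → go right; T > I → go right; T > J → go right; T > R → go right. Place as right child of R.
Insert D: D < X → go left; D < V → go left; D < H → go left; D < F → go left; D > C → go right. Place as right child of C.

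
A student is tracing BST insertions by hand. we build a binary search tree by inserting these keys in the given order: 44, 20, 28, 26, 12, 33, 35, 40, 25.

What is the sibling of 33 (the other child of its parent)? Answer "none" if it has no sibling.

26

Insert 44: tree is empty, so 44 becomes the root.
Insert 20: 20 < 44 → go left. Place as left child of 44.
Insert 28: 28 < 44 → go left; 28 > 20 → go right. Place as right child of 20.
Insert 26: 26 < 44 → go left; 26 > 20 → go right; 26 < 28 → go left. Place as left child of 28.
Insert 12: 12 < 44 → go left; 12 < 20 → go left. Place as left child of 20.
Insert 33: 33 < 44 → go left; 33 > 20 → go right; 33 > 28 → go right. Place as right child of 28.
Insert 35: 35 < 44 → go left; 35 > 20 → go right; 35 > 28 → go right; 35 > 33 → go right. Place as right child of 33.
Insert 40: 40 < 44 → go left; 40 > 20 → go right; 40 > 28 → go right; 40 > 33 → go right; 40 > 35 → go right. Place as right child of 35.
Insert 25: 25 < 44 → go left; 25 > 20 → go right; 25 < 28 → go left; 25 < 26 → go left. Place as left child of 26.

33's parent is 28; the other child of 28 is 26.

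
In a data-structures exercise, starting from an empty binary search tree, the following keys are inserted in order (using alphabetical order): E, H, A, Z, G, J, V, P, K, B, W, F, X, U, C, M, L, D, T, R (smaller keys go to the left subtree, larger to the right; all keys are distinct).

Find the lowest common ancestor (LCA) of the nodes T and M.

P

Insert E: tree is empty, so E becomes the root.
Insert H: H > E → go right. Place as right child of E.
Insert A: A < E → go left. Place as left child of E.
Insert Z: Z > E → go right; Z > H → go right. Place as right child of H.
Insert G: G > E → go right; G < H → go left. Place as left child of H.
Insert J: J > E → go right; J > H → go right; J < Z → go left. Place as left child of Z.
Insert V: V > E → go right; V > H → go right; V < Z → go left; V > J → go right. Place as right child of J.
Insert P: P > E → go right; P > H → go right; P < Z → go left; P > J → go right; P < V → go left. Place as left child of V.
Insert K: K > E → go right; K > H → go right; K < Z → go left; K > J → go right; K < V → go left; K < P → go left. Place as left child of P.
Insert B: B < E → go left; B > A → go right. Place as right child of A.
Insert W: W > E → go right; W > H → go right; W < Z → go left; W > J → go right; W > V → go right. Place as right child of V.
Insert F: F > E → go right; F < H → go left; F < G → go left. Place as left child of G.
Insert X: X > E → go right; X > H → go right; X < Z → go left; X > J → go right; X > V → go right; X > W → go right. Place as right child of W.
Insert U: U > E → go right; U > H → go right; U < Z → go left; U > J → go right; U < V → go left; U > P → go right. Place as right child of P.
Insert C: C < E → go left; C > A → go right; C > B → go right. Place as right child of B.
Insert M: M > E → go right; M > H → go right; M < Z → go left; M > J → go right; M < V → go left; M < P → go left; M > K → go right. Place as right child of K.
Insert L: L > E → go right; L > H → go right; L < Z → go left; L > J → go right; L < V → go left; L < P → go left; L > K → go right; L < M → go left. Place as left child of M.
Insert D: D < E → go left; D > A → go right; D > B → go right; D > C → go right. Place as right child of C.
Insert T: T > E → go right; T > H → go right; T < Z → go left; T > J → go right; T < V → go left; T > P → go right; T < U → go left. Place as left child of U.
Insert R: R > E → go right; R > H → go right; R < Z → go left; R > J → go right; R < V → go left; R > P → go right; R < U → go left; R < T → go left. Place as left child of T.

Path to T: E → H → Z → J → V → P → U → T
Path to M: E → H → Z → J → V → P → K → M
The paths share a prefix ending at P, then split left and right.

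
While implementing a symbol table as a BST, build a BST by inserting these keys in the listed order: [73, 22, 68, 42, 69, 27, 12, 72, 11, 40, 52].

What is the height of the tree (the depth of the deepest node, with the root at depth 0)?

73: root
22: left child of 73 (depth 1)
68: right child of 22 (depth 2)
42: left child of 68 (depth 3)
69: right child of 68 (depth 3)
27: left child of 42 (depth 4)
12: left child of 22 (depth 2)
72: right child of 69 (depth 4)
11: left child of 12 (depth 3)
40: right child of 27 (depth 5)
52: right child of 42 (depth 4)

The deepest node is 40 at depth 5.

5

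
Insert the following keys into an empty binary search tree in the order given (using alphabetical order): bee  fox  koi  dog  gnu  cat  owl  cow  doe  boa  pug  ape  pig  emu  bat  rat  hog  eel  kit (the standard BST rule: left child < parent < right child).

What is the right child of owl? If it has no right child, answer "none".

pug

bee: root
fox: right child of bee (depth 1)
koi: right child of fox (depth 2)
dog: left child of fox (depth 2)
gnu: left child of koi (depth 3)
cat: left child of dog (depth 3)
owl: right child of koi (depth 3)
cow: right child of cat (depth 4)
doe: right child of cow (depth 5)
boa: left child of cat (depth 4)
pug: right child of owl (depth 4)
ape: left child of bee (depth 1)
pig: left child of pug (depth 5)
emu: right child of dog (depth 3)
bat: right child of ape (depth 2)
rat: right child of pug (depth 5)
hog: right child of gnu (depth 4)
eel: left child of emu (depth 4)
kit: right child of hog (depth 5)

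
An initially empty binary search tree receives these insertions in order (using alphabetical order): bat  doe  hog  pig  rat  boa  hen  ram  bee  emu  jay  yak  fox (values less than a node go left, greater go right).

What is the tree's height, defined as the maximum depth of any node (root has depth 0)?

Insert bat: tree is empty, so bat becomes the root.
Insert doe: doe > bat → go right. Place as right child of bat.
Insert hog: hog > bat → go right; hog > doe → go right. Place as right child of doe.
Insert pig: pig > bat → go right; pig > doe → go right; pig > hog → go right. Place as right child of hog.
Insert rat: rat > bat → go right; rat > doe → go right; rat > hog → go right; rat > pig → go right. Place as right child of pig.
Insert boa: boa > bat → go right; boa < doe → go left. Place as left child of doe.
Insert hen: hen > bat → go right; hen > doe → go right; hen < hog → go left. Place as left child of hog.
Insert ram: ram > bat → go right; ram > doe → go right; ram > hog → go right; ram > pig → go right; ram < rat → go left. Place as left child of rat.
Insert bee: bee > bat → go right; bee < doe → go left; bee < boa → go left. Place as left child of boa.
Insert emu: emu > bat → go right; emu > doe → go right; emu < hog → go left; emu < hen → go left. Place as left child of hen.
Insert jay: jay > bat → go right; jay > doe → go right; jay > hog → go right; jay < pig → go left. Place as left child of pig.
Insert yak: yak > bat → go right; yak > doe → go right; yak > hog → go right; yak > pig → go right; yak > rat → go right. Place as right child of rat.
Insert fox: fox > bat → go right; fox > doe → go right; fox < hog → go left; fox < hen → go left; fox > emu → go right. Place as right child of emu.

The deepest node is ram at depth 5.

5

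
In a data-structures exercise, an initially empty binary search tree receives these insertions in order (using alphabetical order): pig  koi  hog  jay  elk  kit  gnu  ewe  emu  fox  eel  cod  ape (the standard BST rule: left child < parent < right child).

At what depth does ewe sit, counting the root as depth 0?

pig: root
koi: left child of pig (depth 1)
hog: left child of koi (depth 2)
jay: right child of hog (depth 3)
elk: left child of hog (depth 3)
kit: right child of jay (depth 4)
gnu: right child of elk (depth 4)
ewe: left child of gnu (depth 5)
emu: left child of ewe (depth 6)
fox: right child of ewe (depth 6)
eel: left child of elk (depth 4)
cod: left child of eel (depth 5)
ape: left child of cod (depth 6)

Path to ewe: pig → koi → hog → elk → gnu → ewe, which is 5 edges.

5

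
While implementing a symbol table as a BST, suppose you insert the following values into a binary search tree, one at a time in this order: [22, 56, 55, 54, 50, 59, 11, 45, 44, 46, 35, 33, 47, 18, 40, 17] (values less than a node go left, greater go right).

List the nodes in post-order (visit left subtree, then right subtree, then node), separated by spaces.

17 18 11 33 40 35 44 47 46 45 50 54 55 59 56 22

22: root
56: right child of 22 (depth 1)
55: left child of 56 (depth 2)
54: left child of 55 (depth 3)
50: left child of 54 (depth 4)
59: right child of 56 (depth 2)
11: left child of 22 (depth 1)
45: left child of 50 (depth 5)
44: left child of 45 (depth 6)
46: right child of 45 (depth 6)
35: left child of 44 (depth 7)
33: left child of 35 (depth 8)
47: right child of 46 (depth 7)
18: right child of 11 (depth 2)
40: right child of 35 (depth 8)
17: left child of 18 (depth 3)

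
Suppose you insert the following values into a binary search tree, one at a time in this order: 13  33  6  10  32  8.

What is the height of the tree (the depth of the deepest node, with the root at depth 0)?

3

13: root
33: right child of 13 (depth 1)
6: left child of 13 (depth 1)
10: right child of 6 (depth 2)
32: left child of 33 (depth 2)
8: left child of 10 (depth 3)

The deepest node is 8 at depth 3.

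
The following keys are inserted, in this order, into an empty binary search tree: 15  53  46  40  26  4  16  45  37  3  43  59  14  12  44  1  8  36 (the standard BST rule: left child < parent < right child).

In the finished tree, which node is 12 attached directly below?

14

15: root
53: right child of 15 (depth 1)
46: left child of 53 (depth 2)
40: left child of 46 (depth 3)
26: left child of 40 (depth 4)
4: left child of 15 (depth 1)
16: left child of 26 (depth 5)
45: right child of 40 (depth 4)
37: right child of 26 (depth 5)
3: left child of 4 (depth 2)
43: left child of 45 (depth 5)
59: right child of 53 (depth 2)
14: right child of 4 (depth 2)
12: left child of 14 (depth 3)
44: right child of 43 (depth 6)
1: left child of 3 (depth 3)
8: left child of 12 (depth 4)
36: left child of 37 (depth 6)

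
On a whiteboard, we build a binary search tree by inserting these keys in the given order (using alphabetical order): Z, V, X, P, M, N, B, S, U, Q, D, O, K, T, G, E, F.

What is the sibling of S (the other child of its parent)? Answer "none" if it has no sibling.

Insert Z: tree is empty, so Z becomes the root.
Insert V: V < Z → go left. Place as left child of Z.
Insert X: X < Z → go left; X > V → go right. Place as right child of V.
Insert P: P < Z → go left; P < V → go left. Place as left child of V.
Insert M: M < Z → go left; M < V → go left; M < P → go left. Place as left child of P.
Insert N: N < Z → go left; N < V → go left; N < P → go left; N > M → go right. Place as right child of M.
Insert B: B < Z → go left; B < V → go left; B < P → go left; B < M → go left. Place as left child of M.
Insert S: S < Z → go left; S < V → go left; S > P → go right. Place as right child of P.
Insert U: U < Z → go left; U < V → go left; U > P → go right; U > S → go right. Place as right child of S.
Insert Q: Q < Z → go left; Q < V → go left; Q > P → go right; Q < S → go left. Place as left child of S.
Insert D: D < Z → go left; D < V → go left; D < P → go left; D < M → go left; D > B → go right. Place as right child of B.
Insert O: O < Z → go left; O < V → go left; O < P → go left; O > M → go right; O > N → go right. Place as right child of N.
Insert K: K < Z → go left; K < V → go left; K < P → go left; K < M → go left; K > B → go right; K > D → go right. Place as right child of D.
Insert T: T < Z → go left; T < V → go left; T > P → go right; T > S → go right; T < U → go left. Place as left child of U.
Insert G: G < Z → go left; G < V → go left; G < P → go left; G < M → go left; G > B → go right; G > D → go right; G < K → go left. Place as left child of K.
Insert E: E < Z → go left; E < V → go left; E < P → go left; E < M → go left; E > B → go right; E > D → go right; E < K → go left; E < G → go left. Place as left child of G.
Insert F: F < Z → go left; F < V → go left; F < P → go left; F < M → go left; F > B → go right; F > D → go right; F < K → go left; F < G → go left; F > E → go right. Place as right child of E.

S's parent is P; the other child of P is M.

M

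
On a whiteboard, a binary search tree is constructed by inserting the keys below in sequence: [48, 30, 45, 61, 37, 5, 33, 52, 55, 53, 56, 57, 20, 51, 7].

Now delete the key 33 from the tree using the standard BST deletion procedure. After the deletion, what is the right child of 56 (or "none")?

Resulting structure (node: left, right):
  48: L=30, R=61
  30: L=5, R=45
  45: L=37, R=–
  61: L=52, R=–
  37: L=33, R=–
  5: L=–, R=20
  33: L=–, R=–
  52: L=51, R=55
  55: L=53, R=56
  53: L=–, R=–
  56: L=–, R=57
  57: L=–, R=–
  20: L=7, R=–
  51: L=–, R=–
  7: L=–, R=–

Delete 33 (at most one child — splice it out).
After deletion, 56's right child: 57.

57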